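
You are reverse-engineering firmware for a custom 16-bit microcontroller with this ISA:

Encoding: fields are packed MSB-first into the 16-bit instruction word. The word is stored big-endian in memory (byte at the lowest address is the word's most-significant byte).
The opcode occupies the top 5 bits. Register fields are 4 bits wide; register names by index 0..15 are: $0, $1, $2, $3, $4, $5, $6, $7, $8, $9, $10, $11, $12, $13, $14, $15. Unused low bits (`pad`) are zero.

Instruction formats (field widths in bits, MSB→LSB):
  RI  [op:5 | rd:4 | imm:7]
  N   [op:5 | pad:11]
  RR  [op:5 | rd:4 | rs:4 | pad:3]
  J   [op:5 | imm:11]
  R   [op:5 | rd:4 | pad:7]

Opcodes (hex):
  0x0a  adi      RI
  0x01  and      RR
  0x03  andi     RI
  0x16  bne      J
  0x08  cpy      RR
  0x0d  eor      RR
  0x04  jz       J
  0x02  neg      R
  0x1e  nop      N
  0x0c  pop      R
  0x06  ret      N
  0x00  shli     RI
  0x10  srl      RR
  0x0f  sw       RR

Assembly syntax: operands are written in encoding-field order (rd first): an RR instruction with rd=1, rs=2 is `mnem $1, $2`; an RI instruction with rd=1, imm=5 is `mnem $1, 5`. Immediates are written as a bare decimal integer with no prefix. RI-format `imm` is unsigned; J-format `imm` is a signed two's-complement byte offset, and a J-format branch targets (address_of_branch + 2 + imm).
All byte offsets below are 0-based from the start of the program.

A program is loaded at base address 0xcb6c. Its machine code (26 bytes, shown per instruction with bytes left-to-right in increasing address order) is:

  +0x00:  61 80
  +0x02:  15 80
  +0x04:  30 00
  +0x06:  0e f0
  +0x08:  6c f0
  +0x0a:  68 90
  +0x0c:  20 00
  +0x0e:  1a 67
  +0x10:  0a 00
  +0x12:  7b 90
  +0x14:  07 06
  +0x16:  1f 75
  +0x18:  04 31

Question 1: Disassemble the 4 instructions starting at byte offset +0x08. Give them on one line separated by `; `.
+0x08: 6c f0 ⇒ word 0x6cf0 (big)
  opcode bits[15:11]=0xd: eor/RR
  rd: (w>>7)&0xf=0x9 → $9
  rs: (w>>3)&0xf=0xe → $14
+0x0a: 68 90 ⇒ word 0x6890 (big)
  opcode bits[15:11]=0xd: eor/RR
  rd: (w>>7)&0xf=0x1 → $1
  rs: (w>>3)&0xf=0x2 → $2
+0x0c: 20 00 ⇒ word 0x2000 (big)
  opcode bits[15:11]=0x4: jz/J
  imm: (w>>0)&0x7ff=0x0 → 0
+0x0e: 1a 67 ⇒ word 0x1a67 (big)
  opcode bits[15:11]=0x3: andi/RI
  rd: (w>>7)&0xf=0x4 → $4
  imm: (w>>0)&0x7f=0x67 → 103

eor $9, $14; eor $1, $2; jz 0; andi $4, 103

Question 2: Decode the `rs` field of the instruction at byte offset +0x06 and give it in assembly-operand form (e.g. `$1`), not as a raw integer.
$14

+0x06: 0e f0 ⇒ word 0x0ef0 (big)
  op=0x0ef0>>11=0x1 ⇒ and (RR)
  rd: (w>>7)&0xf=0xd → $13
  rs: (w>>3)&0xf=0xe → $14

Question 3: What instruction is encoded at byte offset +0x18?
shli $8, 49

+0x18: 04 31 ⇒ word 0x0431 (big)
  top 5b → 0x0 → shli [RI]
  [10:7] rd=8 = $8
  [6:0] imm=49 = 49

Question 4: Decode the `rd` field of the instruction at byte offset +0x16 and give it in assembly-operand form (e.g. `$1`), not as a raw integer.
[16] 1f 75 → 0x1f75
  top 5b → 0x3 → andi [RI]
  rd: (w>>7)&0xf=0xe → $14
  imm: (w>>0)&0x7f=0x75 → 117

$14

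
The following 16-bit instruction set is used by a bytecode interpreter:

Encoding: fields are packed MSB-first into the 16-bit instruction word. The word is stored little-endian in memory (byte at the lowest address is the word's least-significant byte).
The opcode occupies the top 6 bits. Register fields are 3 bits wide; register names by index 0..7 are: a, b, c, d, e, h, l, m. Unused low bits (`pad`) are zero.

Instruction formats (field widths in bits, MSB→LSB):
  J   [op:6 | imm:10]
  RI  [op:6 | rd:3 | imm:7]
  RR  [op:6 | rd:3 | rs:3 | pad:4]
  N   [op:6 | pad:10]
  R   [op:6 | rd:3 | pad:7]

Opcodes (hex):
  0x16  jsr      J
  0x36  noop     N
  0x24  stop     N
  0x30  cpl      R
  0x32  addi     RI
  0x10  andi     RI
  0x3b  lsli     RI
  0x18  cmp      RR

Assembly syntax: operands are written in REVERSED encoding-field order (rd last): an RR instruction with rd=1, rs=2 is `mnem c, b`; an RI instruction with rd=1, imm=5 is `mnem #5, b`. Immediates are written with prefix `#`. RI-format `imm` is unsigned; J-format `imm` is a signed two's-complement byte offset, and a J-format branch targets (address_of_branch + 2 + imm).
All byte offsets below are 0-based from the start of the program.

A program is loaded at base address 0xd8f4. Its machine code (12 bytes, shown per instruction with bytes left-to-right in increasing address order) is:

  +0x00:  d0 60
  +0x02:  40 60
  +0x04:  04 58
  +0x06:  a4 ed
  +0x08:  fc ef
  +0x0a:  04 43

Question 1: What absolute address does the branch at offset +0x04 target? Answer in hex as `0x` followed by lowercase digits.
@+04  little-endian(04 58) = 0x5804
  op=0x5804>>10=0x16 ⇒ jsr (J)
  [9:0] imm=4 = #4
  target = base 0xd8f4 + off 0x04 + 2 + imm 4 = 0xd8fe

0xd8fe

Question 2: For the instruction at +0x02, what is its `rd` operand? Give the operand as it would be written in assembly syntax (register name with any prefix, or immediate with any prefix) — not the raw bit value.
@+02  little-endian(40 60) = 0x6040
  top 6b → 0x18 → cmp [RR]
  [9:7] rd=0 = a
  [6:4] rs=4 = e

a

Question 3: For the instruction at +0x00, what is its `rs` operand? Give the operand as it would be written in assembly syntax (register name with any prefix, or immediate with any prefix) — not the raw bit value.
[00] d0 60 → 0x60d0
  opcode bits[15:10]=0x18: cmp/RR
  rd@[9:7]=0x1 ⇒ b
  rs@[6:4]=0x5 ⇒ h

h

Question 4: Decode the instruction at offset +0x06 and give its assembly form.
lsli #36, d

[06] a4 ed → 0xeda4
  top 6b → 0x3b → lsli [RI]
  [9:7] rd=3 = d
  [6:0] imm=36 = #36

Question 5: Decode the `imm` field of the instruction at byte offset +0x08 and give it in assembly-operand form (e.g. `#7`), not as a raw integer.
[08] fc ef → 0xeffc
  top 6b → 0x3b → lsli [RI]
  rd@[9:7]=0x7 ⇒ m
  imm@[6:0]=0x7c ⇒ #124

#124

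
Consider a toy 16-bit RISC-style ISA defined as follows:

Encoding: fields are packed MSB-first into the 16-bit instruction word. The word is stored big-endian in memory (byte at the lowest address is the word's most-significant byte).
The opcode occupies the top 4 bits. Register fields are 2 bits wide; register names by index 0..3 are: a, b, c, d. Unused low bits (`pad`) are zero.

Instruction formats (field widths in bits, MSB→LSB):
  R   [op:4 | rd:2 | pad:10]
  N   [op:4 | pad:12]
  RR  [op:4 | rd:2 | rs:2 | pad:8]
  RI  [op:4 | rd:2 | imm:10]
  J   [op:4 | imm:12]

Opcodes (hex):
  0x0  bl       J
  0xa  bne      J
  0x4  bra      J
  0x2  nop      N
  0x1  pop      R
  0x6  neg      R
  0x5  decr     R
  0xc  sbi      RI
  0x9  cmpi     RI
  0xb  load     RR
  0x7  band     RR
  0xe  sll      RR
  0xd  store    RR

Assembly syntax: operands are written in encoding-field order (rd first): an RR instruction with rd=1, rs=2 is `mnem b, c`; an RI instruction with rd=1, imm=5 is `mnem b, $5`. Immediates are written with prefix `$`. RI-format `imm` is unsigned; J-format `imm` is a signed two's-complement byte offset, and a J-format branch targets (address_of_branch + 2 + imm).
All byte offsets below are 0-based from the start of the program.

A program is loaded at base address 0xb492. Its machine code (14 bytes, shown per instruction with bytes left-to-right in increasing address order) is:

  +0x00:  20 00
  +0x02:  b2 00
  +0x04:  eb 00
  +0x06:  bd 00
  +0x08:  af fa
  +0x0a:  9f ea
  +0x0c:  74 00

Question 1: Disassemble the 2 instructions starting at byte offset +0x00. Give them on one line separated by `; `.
nop; load a, c

off 0x00: read 20 00 as big → 0x2000
  op=0x2000>>12=0x2 ⇒ nop (N)
off 0x02: read b2 00 as big → 0xb200
  op=0xb200>>12=0xb ⇒ load (RR)
  rd: (w>>10)&0x3=0x0 → a
  rs: (w>>8)&0x3=0x2 → c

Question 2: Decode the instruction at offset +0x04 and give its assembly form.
sll c, d

@+04  big-endian(eb 00) = 0xeb00
  opcode bits[15:12]=0xe: sll/RR
  rd: (w>>10)&0x3=0x2 → c
  rs: (w>>8)&0x3=0x3 → d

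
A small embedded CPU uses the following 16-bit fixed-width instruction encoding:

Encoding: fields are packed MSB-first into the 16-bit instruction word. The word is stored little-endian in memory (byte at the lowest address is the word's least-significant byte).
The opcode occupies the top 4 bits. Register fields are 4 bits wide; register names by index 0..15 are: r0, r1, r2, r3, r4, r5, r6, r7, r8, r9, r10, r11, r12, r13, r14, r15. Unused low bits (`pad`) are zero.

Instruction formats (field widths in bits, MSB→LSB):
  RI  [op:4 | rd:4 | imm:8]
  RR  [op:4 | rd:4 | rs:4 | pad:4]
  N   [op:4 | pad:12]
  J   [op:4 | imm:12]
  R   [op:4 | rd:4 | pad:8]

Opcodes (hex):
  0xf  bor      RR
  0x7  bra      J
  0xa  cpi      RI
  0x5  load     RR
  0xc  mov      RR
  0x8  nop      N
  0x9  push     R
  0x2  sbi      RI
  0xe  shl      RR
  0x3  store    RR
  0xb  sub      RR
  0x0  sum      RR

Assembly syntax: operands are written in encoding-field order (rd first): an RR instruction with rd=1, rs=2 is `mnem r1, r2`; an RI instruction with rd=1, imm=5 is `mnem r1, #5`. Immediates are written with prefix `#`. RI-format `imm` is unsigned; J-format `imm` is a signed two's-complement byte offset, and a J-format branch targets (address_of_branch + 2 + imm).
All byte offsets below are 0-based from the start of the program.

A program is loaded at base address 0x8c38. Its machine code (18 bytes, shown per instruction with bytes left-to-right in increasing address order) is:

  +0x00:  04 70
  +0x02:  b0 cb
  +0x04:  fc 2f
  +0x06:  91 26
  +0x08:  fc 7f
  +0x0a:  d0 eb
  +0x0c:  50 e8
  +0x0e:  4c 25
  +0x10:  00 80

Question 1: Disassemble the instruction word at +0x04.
+0x04: fc 2f ⇒ word 0x2ffc (little)
  op=0x2ffc>>12=0x2 ⇒ sbi (RI)
  rd: (w>>8)&0xf=0xf → r15
  imm: (w>>0)&0xff=0xfc → #252

sbi r15, #252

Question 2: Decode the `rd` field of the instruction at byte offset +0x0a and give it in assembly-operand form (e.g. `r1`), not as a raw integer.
+0x0a: d0 eb ⇒ word 0xebd0 (little)
  op=0xebd0>>12=0xe ⇒ shl (RR)
  [11:8] rd=11 = r11
  [7:4] rs=13 = r13

r11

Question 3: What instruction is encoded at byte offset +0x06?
sbi r6, #145

[06] 91 26 → 0x2691
  opcode bits[15:12]=0x2: sbi/RI
  rd: (w>>8)&0xf=0x6 → r6
  imm: (w>>0)&0xff=0x91 → #145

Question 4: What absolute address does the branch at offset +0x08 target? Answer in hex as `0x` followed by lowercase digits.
@+08  little-endian(fc 7f) = 0x7ffc
  top 4b → 0x7 → bra [J]
  imm: (w>>0)&0xfff=0xffc (s12→-4) → #-4
  target = base 0x8c38 + off 0x08 + 2 + imm -4 = 0x8c3e

0x8c3e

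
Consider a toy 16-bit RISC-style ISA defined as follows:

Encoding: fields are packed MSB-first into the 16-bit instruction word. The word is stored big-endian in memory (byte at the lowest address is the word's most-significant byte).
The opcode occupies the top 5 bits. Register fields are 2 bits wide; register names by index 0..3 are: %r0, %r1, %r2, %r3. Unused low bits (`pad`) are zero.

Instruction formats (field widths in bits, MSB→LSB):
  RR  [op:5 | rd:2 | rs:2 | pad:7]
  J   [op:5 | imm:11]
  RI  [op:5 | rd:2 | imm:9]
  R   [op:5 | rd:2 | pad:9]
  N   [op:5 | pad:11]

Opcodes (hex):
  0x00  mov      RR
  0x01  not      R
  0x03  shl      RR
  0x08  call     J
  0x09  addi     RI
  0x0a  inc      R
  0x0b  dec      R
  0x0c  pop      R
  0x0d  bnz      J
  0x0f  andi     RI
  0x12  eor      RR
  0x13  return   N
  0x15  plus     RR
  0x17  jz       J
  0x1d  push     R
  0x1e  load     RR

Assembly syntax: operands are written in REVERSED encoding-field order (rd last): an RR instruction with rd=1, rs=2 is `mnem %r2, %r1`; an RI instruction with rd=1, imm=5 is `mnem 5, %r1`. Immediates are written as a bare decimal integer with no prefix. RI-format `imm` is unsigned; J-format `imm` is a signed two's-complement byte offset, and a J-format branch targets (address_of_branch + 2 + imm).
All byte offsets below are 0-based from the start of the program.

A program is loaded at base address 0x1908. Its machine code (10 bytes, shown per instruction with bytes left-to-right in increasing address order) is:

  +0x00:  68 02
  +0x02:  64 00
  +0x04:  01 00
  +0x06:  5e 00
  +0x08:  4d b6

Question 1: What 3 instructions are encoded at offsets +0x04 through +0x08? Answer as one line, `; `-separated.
mov %r2, %r0; dec %r3; addi 438, %r2

off 0x04: read 01 00 as big → 0x0100
  op=0x0100>>11=0x0 ⇒ mov (RR)
  rd@[10:9]=0x0 ⇒ %r0
  rs@[8:7]=0x2 ⇒ %r2
off 0x06: read 5e 00 as big → 0x5e00
  op=0x5e00>>11=0xb ⇒ dec (R)
  rd@[10:9]=0x3 ⇒ %r3
off 0x08: read 4d b6 as big → 0x4db6
  op=0x4db6>>11=0x9 ⇒ addi (RI)
  rd@[10:9]=0x2 ⇒ %r2
  imm@[8:0]=0x1b6 ⇒ 438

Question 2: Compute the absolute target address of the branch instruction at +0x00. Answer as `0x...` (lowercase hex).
0x190c

@+00  big-endian(68 02) = 0x6802
  top 5b → 0xd → bnz [J]
  imm: (w>>0)&0x7ff=0x2 → 2
  target = base 0x1908 + off 0x00 + 2 + imm 2 = 0x190c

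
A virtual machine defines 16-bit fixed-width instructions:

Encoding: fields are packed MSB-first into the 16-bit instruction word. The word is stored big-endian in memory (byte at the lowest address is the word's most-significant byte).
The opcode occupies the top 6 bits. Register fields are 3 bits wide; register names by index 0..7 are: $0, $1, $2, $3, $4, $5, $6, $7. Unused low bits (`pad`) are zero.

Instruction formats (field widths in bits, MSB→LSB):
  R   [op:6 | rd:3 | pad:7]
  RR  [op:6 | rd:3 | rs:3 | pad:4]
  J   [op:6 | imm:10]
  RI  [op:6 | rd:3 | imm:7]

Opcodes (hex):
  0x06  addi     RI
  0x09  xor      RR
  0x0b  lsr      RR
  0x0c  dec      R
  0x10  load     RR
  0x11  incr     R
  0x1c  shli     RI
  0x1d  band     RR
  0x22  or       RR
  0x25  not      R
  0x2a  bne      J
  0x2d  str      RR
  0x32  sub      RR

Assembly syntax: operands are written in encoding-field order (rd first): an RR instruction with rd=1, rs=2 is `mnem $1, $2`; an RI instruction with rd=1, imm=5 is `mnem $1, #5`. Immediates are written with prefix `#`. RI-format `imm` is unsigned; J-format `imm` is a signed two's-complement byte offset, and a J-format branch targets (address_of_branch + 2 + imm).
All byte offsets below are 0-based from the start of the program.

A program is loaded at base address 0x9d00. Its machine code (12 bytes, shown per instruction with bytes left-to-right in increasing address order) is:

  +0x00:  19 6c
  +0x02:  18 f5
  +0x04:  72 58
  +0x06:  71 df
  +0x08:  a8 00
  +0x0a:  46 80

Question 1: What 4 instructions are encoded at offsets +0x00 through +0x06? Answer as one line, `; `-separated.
[00] 19 6c → 0x196c
  op=0x196c>>10=0x6 ⇒ addi (RI)
  rd: (w>>7)&0x7=0x2 → $2
  imm: (w>>0)&0x7f=0x6c → #108
[02] 18 f5 → 0x18f5
  op=0x18f5>>10=0x6 ⇒ addi (RI)
  rd: (w>>7)&0x7=0x1 → $1
  imm: (w>>0)&0x7f=0x75 → #117
[04] 72 58 → 0x7258
  op=0x7258>>10=0x1c ⇒ shli (RI)
  rd: (w>>7)&0x7=0x4 → $4
  imm: (w>>0)&0x7f=0x58 → #88
[06] 71 df → 0x71df
  op=0x71df>>10=0x1c ⇒ shli (RI)
  rd: (w>>7)&0x7=0x3 → $3
  imm: (w>>0)&0x7f=0x5f → #95

addi $2, #108; addi $1, #117; shli $4, #88; shli $3, #95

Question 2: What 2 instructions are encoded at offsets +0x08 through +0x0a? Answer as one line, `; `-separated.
[08] a8 00 → 0xa800
  op=0xa800>>10=0x2a ⇒ bne (J)
  imm: (w>>0)&0x3ff=0x0 → #0
[0a] 46 80 → 0x4680
  op=0x4680>>10=0x11 ⇒ incr (R)
  rd: (w>>7)&0x7=0x5 → $5

bne #0; incr $5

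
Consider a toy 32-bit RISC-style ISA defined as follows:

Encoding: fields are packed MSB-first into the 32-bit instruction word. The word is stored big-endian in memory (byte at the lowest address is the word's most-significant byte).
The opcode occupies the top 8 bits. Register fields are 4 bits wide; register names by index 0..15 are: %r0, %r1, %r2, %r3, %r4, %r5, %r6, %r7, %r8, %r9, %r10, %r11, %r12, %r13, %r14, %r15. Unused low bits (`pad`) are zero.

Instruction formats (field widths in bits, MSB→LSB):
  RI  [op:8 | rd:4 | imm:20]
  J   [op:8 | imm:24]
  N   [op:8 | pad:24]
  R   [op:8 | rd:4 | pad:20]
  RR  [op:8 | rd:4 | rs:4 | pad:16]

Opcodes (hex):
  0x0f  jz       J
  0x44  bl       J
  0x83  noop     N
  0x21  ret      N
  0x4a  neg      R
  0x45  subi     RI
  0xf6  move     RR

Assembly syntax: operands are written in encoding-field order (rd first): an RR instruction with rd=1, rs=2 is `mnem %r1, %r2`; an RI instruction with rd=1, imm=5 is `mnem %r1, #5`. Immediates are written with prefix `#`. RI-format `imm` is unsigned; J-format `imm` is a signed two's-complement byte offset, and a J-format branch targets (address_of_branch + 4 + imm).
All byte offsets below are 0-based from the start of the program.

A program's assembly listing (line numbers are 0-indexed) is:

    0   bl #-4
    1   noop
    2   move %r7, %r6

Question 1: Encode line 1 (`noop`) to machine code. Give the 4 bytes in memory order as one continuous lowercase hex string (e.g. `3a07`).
line 1 (noop): pack op=0x83:8|pad=0:24 = 0x83000000; big→ 83 00 00 00

83000000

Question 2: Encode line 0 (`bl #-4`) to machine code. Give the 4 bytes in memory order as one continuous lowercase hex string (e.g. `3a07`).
line 0 (bl): pack op=0x44:8|imm=-4:24 = 0x44fffffc; big→ 44 ff ff fc

44fffffc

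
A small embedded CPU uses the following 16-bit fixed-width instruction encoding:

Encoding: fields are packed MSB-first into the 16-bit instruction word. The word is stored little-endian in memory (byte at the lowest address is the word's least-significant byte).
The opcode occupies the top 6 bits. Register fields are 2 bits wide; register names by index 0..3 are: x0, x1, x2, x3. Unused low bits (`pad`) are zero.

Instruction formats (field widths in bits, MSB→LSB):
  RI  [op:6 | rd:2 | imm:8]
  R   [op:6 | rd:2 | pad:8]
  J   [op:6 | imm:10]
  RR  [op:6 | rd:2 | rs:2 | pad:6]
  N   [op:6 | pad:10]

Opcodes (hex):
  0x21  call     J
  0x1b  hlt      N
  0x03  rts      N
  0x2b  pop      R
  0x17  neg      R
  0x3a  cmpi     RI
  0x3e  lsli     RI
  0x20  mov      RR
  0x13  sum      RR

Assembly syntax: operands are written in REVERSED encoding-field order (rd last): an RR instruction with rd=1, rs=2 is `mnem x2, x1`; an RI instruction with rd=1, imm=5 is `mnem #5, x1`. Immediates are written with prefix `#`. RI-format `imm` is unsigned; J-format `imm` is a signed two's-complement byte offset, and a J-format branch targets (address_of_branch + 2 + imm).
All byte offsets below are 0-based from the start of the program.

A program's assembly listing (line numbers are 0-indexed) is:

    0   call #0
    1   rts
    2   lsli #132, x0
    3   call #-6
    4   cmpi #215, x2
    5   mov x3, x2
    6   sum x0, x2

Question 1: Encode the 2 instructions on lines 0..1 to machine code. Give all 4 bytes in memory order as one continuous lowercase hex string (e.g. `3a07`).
0084000c

L0: call op=0x21:6|imm=0:10 ⇒ 0x8400 ⇒ little 00 84
L1: rts op=0x3:6|pad=0:10 ⇒ 0x0c00 ⇒ little 00 0c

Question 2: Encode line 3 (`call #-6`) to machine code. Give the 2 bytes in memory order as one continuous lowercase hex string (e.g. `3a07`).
3. call fields op=0x21:6|imm=-6:10 → word 87fah → fa 87

fa87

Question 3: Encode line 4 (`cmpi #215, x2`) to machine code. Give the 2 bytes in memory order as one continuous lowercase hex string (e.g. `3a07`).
L4: cmpi op=0x3a:6|rd=2:2|imm=215:8 ⇒ 0xead7 ⇒ little d7 ea

d7ea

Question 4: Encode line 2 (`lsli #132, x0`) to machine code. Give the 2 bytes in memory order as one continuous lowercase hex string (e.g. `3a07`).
84f8

line 2 (lsli): pack op=0x3e:6|rd=0:2|imm=132:8 = 0xf884; little→ 84 f8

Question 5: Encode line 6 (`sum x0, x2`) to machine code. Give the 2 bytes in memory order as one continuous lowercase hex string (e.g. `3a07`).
line 6 (sum): pack op=0x13:6|rd=2:2|rs=0:2|pad=0:6 = 0x4e00; little→ 00 4e

004e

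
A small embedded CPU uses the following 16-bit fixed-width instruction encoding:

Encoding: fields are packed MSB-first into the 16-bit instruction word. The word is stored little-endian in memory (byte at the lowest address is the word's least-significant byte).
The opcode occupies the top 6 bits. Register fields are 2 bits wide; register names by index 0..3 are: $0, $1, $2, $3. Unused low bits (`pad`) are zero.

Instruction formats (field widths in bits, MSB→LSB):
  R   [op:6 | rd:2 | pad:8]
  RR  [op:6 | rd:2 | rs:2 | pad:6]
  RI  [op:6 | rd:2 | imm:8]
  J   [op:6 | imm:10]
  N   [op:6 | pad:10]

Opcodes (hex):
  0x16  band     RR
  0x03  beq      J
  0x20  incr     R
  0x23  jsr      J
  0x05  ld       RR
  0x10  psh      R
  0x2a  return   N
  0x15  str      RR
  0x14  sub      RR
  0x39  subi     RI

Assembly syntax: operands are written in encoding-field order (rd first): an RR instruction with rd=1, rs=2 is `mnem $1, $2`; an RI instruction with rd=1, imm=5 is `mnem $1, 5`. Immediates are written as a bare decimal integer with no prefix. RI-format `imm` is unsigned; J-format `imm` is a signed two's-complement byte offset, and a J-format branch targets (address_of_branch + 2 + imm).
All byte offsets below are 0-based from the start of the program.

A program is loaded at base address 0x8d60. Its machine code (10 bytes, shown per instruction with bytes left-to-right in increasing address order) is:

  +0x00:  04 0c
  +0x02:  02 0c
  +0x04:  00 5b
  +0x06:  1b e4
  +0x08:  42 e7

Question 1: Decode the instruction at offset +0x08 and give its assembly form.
subi $3, 66

@+08  little-endian(42 e7) = 0xe742
  opcode bits[15:10]=0x39: subi/RI
  rd@[9:8]=0x3 ⇒ $3
  imm@[7:0]=0x42 ⇒ 66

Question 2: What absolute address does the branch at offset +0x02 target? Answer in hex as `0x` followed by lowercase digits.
0x8d66

+0x02: 02 0c ⇒ word 0x0c02 (little)
  op=0x0c02>>10=0x3 ⇒ beq (J)
  imm: (w>>0)&0x3ff=0x2 → 2
  target = base 0x8d60 + off 0x02 + 2 + imm 2 = 0x8d66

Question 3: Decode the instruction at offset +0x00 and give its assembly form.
@+00  little-endian(04 0c) = 0x0c04
  opcode bits[15:10]=0x3: beq/J
  imm: (w>>0)&0x3ff=0x4 → 4

beq 4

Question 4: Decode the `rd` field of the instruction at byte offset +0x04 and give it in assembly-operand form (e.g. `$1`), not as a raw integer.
$3

off 0x04: read 00 5b as little → 0x5b00
  op=0x5b00>>10=0x16 ⇒ band (RR)
  [9:8] rd=3 = $3
  [7:6] rs=0 = $0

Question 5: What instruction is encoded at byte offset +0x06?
+0x06: 1b e4 ⇒ word 0xe41b (little)
  opcode bits[15:10]=0x39: subi/RI
  rd@[9:8]=0x0 ⇒ $0
  imm@[7:0]=0x1b ⇒ 27

subi $0, 27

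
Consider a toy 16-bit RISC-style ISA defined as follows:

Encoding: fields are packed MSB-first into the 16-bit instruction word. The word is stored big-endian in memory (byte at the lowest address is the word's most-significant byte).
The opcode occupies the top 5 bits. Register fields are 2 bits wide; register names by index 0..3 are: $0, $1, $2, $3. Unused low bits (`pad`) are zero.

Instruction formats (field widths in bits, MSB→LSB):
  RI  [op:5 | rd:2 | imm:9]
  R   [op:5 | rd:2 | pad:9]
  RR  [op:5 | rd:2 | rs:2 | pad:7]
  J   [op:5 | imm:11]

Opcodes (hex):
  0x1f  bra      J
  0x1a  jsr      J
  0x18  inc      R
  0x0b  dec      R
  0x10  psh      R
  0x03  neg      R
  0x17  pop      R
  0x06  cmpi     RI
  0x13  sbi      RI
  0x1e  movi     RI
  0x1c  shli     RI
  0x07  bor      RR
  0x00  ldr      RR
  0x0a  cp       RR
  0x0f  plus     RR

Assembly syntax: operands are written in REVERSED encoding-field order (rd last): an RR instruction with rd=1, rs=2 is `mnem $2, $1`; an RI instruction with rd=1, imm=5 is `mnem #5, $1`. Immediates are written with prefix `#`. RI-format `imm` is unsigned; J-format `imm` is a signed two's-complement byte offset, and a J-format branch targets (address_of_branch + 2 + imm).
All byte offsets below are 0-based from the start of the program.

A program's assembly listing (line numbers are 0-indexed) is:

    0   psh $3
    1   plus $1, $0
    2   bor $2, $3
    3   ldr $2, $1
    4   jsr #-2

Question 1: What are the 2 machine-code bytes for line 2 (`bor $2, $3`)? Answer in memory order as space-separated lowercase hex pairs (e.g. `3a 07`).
L2: bor op=0x7:5|rd=3:2|rs=2:2|pad=0:7 ⇒ 0x3f00 ⇒ big 3f 00

3f 00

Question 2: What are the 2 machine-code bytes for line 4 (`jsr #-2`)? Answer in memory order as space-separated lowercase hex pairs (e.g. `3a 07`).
L4: jsr op=0x1a:5|imm=-2:11 ⇒ 0xd7fe ⇒ big d7 fe

d7 fe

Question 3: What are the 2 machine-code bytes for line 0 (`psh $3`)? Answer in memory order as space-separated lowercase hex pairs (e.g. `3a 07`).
86 00

line 0 (psh): pack op=0x10:5|rd=3:2|pad=0:9 = 0x8600; big→ 86 00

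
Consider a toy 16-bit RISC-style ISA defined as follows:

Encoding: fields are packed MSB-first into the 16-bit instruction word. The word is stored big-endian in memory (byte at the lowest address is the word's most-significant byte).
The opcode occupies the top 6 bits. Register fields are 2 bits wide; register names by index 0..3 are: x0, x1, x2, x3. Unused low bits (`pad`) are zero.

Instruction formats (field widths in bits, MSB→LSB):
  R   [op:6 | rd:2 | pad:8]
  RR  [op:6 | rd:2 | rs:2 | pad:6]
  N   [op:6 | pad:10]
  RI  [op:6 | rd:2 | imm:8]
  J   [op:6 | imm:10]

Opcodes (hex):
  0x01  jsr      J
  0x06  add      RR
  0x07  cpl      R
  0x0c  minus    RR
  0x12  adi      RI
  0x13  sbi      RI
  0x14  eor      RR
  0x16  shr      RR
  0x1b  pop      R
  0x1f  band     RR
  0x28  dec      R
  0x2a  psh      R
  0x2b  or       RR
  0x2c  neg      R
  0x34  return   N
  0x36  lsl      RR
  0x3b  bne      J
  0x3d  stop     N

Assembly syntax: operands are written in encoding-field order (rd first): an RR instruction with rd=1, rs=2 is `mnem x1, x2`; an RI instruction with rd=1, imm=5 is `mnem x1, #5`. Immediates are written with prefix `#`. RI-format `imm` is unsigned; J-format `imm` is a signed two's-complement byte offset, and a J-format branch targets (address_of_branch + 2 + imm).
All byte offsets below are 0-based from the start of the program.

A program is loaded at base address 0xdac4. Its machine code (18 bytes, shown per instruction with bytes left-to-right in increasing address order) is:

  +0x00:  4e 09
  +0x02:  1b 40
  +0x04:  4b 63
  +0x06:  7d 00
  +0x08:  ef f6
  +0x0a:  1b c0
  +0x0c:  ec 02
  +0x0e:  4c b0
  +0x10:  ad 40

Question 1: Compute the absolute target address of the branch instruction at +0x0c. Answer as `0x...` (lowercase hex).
@+0c  big-endian(ec 02) = 0xec02
  top 6b → 0x3b → bne [J]
  [9:0] imm=2 = #2
  target = base 0xdac4 + off 0x0c + 2 + imm 2 = 0xdad4

0xdad4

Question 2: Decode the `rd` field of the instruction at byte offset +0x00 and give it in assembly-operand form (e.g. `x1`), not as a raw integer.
off 0x00: read 4e 09 as big → 0x4e09
  top 6b → 0x13 → sbi [RI]
  rd: (w>>8)&0x3=0x2 → x2
  imm: (w>>0)&0xff=0x9 → #9

x2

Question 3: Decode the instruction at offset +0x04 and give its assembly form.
adi x3, #99

+0x04: 4b 63 ⇒ word 0x4b63 (big)
  top 6b → 0x12 → adi [RI]
  rd: (w>>8)&0x3=0x3 → x3
  imm: (w>>0)&0xff=0x63 → #99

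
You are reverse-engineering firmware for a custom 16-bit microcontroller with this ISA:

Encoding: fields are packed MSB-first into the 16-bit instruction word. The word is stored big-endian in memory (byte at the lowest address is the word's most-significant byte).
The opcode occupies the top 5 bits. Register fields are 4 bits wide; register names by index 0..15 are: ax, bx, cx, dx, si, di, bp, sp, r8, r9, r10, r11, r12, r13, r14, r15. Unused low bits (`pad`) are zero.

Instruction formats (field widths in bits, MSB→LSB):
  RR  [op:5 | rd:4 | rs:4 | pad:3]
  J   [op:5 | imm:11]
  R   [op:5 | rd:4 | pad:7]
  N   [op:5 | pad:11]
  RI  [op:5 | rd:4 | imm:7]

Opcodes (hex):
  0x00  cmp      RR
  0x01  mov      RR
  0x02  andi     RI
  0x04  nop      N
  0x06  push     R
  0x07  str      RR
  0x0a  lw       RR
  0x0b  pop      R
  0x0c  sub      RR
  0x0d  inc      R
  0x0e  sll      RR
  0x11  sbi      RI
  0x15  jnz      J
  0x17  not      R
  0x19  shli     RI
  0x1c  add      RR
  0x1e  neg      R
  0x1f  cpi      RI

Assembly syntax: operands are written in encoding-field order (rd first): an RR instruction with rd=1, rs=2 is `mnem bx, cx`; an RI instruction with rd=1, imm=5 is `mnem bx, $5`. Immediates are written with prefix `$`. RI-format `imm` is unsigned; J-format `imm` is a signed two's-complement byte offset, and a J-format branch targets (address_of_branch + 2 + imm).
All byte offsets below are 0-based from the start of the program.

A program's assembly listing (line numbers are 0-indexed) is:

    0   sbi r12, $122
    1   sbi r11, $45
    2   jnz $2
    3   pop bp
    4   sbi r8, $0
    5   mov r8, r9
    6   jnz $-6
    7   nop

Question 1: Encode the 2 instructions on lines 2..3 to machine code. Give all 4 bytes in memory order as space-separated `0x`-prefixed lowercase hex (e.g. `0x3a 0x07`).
L2: jnz op=0x15:5|imm=2:11 ⇒ 0xa802 ⇒ big a8 02
L3: pop op=0xb:5|rd=6:4|pad=0:7 ⇒ 0x5b00 ⇒ big 5b 00

0xa8 0x02 0x5b 0x00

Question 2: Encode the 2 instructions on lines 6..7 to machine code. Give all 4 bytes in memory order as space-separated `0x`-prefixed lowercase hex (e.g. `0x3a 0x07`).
6. jnz fields op=0x15:5|imm=-6:11 → word affah → af fa
7. nop fields op=0x4:5|pad=0:11 → word 2000h → 20 00

0xaf 0xfa 0x20 0x00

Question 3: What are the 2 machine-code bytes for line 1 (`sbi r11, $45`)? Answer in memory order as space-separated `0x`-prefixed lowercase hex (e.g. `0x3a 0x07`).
line 1 (sbi): pack op=0x11:5|rd=11:4|imm=45:7 = 0x8dad; big→ 8d ad

0x8d 0xad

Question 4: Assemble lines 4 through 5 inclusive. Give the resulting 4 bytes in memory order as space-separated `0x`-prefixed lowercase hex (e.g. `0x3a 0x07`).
0x8c 0x00 0x0c 0x48

L4: sbi op=0x11:5|rd=8:4|imm=0:7 ⇒ 0x8c00 ⇒ big 8c 00
L5: mov op=0x1:5|rd=8:4|rs=9:4|pad=0:3 ⇒ 0x0c48 ⇒ big 0c 48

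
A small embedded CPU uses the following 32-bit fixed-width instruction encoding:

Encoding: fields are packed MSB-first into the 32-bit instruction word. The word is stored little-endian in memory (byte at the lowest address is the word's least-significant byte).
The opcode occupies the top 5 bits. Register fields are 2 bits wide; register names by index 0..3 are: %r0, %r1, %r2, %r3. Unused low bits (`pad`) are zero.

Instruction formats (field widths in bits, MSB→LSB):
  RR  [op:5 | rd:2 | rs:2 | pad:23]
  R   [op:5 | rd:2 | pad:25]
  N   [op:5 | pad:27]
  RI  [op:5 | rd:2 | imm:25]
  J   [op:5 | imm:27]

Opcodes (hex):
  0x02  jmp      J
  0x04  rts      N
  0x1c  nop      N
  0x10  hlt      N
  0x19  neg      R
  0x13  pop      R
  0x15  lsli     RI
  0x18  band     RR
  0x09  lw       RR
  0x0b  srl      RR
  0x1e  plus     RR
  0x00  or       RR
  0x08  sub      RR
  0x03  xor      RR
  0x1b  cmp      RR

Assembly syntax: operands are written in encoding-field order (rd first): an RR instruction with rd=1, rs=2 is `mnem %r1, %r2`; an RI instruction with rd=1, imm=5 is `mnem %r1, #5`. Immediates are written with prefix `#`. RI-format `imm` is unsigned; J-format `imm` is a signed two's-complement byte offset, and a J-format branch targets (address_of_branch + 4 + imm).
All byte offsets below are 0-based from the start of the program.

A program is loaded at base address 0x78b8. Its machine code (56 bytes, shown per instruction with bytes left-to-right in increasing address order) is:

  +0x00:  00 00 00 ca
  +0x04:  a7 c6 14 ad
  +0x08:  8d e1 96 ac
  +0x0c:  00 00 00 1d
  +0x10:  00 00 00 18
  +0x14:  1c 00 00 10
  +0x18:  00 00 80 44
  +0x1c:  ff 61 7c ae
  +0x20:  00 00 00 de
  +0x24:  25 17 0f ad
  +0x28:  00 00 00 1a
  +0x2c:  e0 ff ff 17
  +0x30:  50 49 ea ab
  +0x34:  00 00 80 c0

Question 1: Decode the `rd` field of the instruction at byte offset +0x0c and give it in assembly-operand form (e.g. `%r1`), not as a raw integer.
%r2

@+0c  little-endian(00 00 00 1d) = 0x1d000000
  op=0x1d000000>>27=0x3 ⇒ xor (RR)
  [26:25] rd=2 = %r2
  [24:23] rs=2 = %r2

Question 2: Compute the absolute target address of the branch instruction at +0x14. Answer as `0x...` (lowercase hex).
off 0x14: read 1c 00 00 10 as little → 0x1000001c
  opcode bits[31:27]=0x2: jmp/J
  imm@[26:0]=0x1c ⇒ #28
  target = base 0x78b8 + off 0x14 + 4 + imm 28 = 0x78ec

0x78ec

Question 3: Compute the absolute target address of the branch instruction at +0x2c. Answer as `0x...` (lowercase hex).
0x78c8

@+2c  little-endian(e0 ff ff 17) = 0x17ffffe0
  op=0x17ffffe0>>27=0x2 ⇒ jmp (J)
  imm: (w>>0)&0x7ffffff=0x7ffffe0 (s27→-32) → #-32
  target = base 0x78b8 + off 0x2c + 4 + imm -32 = 0x78c8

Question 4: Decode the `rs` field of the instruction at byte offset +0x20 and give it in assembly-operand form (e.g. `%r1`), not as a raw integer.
[20] 00 00 00 de → 0xde000000
  op=0xde000000>>27=0x1b ⇒ cmp (RR)
  rd: (w>>25)&0x3=0x3 → %r3
  rs: (w>>23)&0x3=0x0 → %r0

%r0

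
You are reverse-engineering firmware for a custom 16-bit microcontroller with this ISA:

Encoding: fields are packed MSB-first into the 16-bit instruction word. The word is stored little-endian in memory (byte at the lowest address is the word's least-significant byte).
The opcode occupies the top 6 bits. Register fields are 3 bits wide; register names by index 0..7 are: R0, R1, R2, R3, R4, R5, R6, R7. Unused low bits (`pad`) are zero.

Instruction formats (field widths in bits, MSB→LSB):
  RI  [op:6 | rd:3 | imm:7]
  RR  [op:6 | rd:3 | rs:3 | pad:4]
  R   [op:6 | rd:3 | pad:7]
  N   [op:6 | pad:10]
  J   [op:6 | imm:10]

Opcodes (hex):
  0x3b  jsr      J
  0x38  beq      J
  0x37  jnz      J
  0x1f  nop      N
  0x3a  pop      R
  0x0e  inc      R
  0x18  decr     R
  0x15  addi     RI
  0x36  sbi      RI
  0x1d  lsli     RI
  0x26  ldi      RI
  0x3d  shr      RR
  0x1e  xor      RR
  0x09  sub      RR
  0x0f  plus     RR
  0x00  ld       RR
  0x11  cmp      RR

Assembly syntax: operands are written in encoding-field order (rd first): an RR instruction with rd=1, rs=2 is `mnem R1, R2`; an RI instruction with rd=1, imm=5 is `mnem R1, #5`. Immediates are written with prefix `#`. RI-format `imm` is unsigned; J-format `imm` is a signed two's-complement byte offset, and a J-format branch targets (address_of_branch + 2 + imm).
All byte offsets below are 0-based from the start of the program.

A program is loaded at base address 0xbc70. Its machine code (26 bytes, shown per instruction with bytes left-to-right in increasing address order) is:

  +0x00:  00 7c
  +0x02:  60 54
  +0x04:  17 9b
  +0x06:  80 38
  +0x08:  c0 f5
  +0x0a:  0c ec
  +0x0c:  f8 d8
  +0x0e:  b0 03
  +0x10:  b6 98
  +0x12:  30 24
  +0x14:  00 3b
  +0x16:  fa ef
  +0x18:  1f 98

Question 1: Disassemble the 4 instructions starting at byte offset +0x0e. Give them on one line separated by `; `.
off 0x0e: read b0 03 as little → 0x03b0
  top 6b → 0x0 → ld [RR]
  rd@[9:7]=0x7 ⇒ R7
  rs@[6:4]=0x3 ⇒ R3
off 0x10: read b6 98 as little → 0x98b6
  top 6b → 0x26 → ldi [RI]
  rd@[9:7]=0x1 ⇒ R1
  imm@[6:0]=0x36 ⇒ #54
off 0x12: read 30 24 as little → 0x2430
  top 6b → 0x9 → sub [RR]
  rd@[9:7]=0x0 ⇒ R0
  rs@[6:4]=0x3 ⇒ R3
off 0x14: read 00 3b as little → 0x3b00
  top 6b → 0xe → inc [R]
  rd@[9:7]=0x6 ⇒ R6

ld R7, R3; ldi R1, #54; sub R0, R3; inc R6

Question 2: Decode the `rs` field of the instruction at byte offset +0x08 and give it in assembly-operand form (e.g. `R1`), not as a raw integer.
R4

[08] c0 f5 → 0xf5c0
  opcode bits[15:10]=0x3d: shr/RR
  rd: (w>>7)&0x7=0x3 → R3
  rs: (w>>4)&0x7=0x4 → R4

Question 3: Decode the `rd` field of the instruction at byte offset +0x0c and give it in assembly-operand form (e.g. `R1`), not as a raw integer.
[0c] f8 d8 → 0xd8f8
  op=0xd8f8>>10=0x36 ⇒ sbi (RI)
  rd: (w>>7)&0x7=0x1 → R1
  imm: (w>>0)&0x7f=0x78 → #120

R1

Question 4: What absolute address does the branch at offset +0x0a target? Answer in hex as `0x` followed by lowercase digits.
0xbc88

+0x0a: 0c ec ⇒ word 0xec0c (little)
  op=0xec0c>>10=0x3b ⇒ jsr (J)
  [9:0] imm=12 = #12
  target = base 0xbc70 + off 0x0a + 2 + imm 12 = 0xbc88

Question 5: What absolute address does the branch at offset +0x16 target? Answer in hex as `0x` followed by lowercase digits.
+0x16: fa ef ⇒ word 0xeffa (little)
  op=0xeffa>>10=0x3b ⇒ jsr (J)
  [9:0] imm=1018 (s10→-6) = #-6
  target = base 0xbc70 + off 0x16 + 2 + imm -6 = 0xbc82

0xbc82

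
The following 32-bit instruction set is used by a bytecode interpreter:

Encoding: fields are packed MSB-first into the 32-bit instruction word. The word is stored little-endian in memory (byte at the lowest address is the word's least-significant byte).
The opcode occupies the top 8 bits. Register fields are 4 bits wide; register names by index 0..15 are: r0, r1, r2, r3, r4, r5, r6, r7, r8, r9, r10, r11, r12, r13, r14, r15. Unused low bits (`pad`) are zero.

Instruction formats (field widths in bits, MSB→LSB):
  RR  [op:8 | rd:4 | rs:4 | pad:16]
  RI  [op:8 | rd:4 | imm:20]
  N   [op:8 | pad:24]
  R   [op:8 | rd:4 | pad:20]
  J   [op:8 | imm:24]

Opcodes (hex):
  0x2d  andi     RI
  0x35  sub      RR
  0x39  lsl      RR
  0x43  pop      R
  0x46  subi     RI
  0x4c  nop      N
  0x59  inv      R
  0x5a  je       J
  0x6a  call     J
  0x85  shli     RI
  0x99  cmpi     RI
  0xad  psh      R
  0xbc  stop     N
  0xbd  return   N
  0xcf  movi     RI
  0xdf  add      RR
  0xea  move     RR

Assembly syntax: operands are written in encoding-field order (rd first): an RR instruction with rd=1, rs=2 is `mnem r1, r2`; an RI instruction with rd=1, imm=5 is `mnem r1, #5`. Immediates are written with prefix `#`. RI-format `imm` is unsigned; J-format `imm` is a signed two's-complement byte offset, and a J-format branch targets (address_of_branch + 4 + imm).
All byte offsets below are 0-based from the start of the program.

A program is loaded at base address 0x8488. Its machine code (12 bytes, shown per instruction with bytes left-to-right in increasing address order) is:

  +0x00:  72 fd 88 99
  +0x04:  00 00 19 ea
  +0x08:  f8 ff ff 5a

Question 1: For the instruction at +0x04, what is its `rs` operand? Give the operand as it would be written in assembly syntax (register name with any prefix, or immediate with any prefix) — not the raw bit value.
[04] 00 00 19 ea → 0xea190000
  opcode bits[31:24]=0xea: move/RR
  rd@[23:20]=0x1 ⇒ r1
  rs@[19:16]=0x9 ⇒ r9

r9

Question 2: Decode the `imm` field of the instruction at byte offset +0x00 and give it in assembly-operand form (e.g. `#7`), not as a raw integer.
off 0x00: read 72 fd 88 99 as little → 0x9988fd72
  opcode bits[31:24]=0x99: cmpi/RI
  rd@[23:20]=0x8 ⇒ r8
  imm@[19:0]=0x8fd72 ⇒ #589170

#589170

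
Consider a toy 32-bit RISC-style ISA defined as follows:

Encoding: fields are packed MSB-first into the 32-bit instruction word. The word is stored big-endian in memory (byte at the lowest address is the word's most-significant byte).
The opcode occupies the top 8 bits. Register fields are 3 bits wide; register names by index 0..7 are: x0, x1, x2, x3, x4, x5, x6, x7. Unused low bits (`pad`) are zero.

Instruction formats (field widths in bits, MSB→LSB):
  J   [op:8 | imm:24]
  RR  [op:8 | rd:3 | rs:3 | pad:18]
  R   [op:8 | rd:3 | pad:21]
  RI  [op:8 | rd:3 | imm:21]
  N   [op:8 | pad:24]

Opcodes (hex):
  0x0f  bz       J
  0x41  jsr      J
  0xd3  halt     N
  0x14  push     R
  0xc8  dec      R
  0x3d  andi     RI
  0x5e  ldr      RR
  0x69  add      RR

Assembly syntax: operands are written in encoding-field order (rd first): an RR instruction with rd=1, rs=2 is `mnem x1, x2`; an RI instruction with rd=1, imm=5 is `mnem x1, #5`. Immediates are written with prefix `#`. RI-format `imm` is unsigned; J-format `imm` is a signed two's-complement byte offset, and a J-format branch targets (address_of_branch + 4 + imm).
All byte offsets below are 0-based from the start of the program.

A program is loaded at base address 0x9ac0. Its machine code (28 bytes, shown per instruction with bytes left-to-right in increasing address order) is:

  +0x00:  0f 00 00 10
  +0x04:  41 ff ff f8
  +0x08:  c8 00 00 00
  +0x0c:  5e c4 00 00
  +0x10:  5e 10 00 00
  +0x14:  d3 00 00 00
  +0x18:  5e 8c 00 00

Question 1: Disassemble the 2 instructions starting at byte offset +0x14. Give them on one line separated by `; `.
[14] d3 00 00 00 → 0xd3000000
  top 8b → 0xd3 → halt [N]
[18] 5e 8c 00 00 → 0x5e8c0000
  top 8b → 0x5e → ldr [RR]
  rd: (w>>21)&0x7=0x4 → x4
  rs: (w>>18)&0x7=0x3 → x3

halt; ldr x4, x3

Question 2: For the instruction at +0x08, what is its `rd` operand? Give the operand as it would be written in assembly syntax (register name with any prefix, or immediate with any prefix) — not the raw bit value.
x0

[08] c8 00 00 00 → 0xc8000000
  opcode bits[31:24]=0xc8: dec/R
  [23:21] rd=0 = x0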